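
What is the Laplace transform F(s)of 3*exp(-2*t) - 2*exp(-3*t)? 3/(s + 2) - 2/(s + 3)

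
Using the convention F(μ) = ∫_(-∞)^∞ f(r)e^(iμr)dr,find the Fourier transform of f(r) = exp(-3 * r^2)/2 sqrt(3) * sqrt(pi) * exp(-μ^2/12)/6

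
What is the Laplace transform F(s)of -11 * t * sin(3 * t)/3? -22 * s/(s^2 + 9)^2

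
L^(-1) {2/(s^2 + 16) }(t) sin(4*t) /2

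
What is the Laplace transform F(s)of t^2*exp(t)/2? (s - 1)^(-3)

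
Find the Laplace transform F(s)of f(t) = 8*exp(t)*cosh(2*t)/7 8*(s - 1)/(7*((s - 1)^2 - 4))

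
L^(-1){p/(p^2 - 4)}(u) cosh(2*u)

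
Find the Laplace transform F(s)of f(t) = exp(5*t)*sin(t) 1/((s - 5)^2 + 1)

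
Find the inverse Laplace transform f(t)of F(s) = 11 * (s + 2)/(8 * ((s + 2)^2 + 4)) 11 * exp(-2 * t) * cos(2 * t)/8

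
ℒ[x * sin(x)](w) 2 * w/(w^2 + 1)^2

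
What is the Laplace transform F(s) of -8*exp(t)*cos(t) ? 8*(1 - s) /((s - 1) ^2 + 1) 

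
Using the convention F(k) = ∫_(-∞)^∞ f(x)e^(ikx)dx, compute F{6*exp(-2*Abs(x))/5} 24/(5*(k^2 + 4))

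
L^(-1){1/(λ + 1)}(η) exp(-η)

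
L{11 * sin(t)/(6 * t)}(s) 11 * atan(1/s)/6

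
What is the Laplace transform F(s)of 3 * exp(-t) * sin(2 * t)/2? 3/((s + 1)^2 + 4)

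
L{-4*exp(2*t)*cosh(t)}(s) 4*(2 - s)/((s - 2)^2 - 1)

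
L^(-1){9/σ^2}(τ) 9*τ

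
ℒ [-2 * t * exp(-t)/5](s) -2/(5 * (s+1)^2)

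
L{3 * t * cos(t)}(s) 3 * (s^2 - 1)/(s^2 + 1)^2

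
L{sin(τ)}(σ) 1/(σ^2 + 1)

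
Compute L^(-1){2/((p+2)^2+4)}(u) exp(-2*u)*sin(2*u)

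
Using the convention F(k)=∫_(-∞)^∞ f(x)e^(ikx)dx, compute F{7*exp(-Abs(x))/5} 14/(5*(k^2 + 1))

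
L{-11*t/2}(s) -11/(2*s^2)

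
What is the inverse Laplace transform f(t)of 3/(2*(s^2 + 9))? sin(3*t)/2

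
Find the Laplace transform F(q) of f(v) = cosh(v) q/(q^2-1) 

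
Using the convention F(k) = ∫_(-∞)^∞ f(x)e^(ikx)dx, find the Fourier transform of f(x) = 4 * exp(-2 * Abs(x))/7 16/(7 * (k^2 + 4))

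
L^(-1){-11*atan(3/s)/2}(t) -11*sin(3*t)/(2*t)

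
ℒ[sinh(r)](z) 1/(z^2-1)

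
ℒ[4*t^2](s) 8/s^3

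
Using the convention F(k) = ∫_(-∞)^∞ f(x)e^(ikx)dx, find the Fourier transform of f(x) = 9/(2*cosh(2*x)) 9*pi/(4*cosh(pi*k/4))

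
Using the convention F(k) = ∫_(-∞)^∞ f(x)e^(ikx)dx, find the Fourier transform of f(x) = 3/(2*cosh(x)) 3*pi/(2*cosh(pi*k/2))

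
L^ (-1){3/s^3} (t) 3*t^2/2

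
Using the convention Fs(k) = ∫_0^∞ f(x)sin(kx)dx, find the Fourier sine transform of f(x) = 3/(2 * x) 3 * pi/4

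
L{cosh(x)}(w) w/(w^2 - 1)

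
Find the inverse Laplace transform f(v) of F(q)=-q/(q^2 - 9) -cosh(3*v) 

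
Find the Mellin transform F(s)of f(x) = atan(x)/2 -pi*sec(pi*s/2)/(4*s)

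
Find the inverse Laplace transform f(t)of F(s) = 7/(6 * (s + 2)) 7 * exp(-2 * t)/6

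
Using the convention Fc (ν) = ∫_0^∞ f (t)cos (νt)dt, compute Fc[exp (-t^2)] sqrt (pi) * exp (-ν^2/4)/2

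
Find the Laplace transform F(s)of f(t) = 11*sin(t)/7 11/(7*(s^2 + 1))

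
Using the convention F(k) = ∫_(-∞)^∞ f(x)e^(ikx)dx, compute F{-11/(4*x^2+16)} -11*pi*exp(-2*Abs(k))/8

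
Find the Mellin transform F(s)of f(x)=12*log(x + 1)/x -12*pi*csc(pi*s)/(s - 1)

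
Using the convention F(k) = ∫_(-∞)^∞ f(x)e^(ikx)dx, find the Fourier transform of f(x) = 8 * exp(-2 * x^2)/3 4 * sqrt(2) * sqrt(pi) * exp(-k^2/8)/3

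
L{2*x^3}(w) 12/w^4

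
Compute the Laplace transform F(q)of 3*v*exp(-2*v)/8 3/(8*(q + 2)^2)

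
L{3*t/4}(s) 3/(4*s^2)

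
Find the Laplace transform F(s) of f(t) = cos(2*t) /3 s/(3*(s^2 + 4) ) 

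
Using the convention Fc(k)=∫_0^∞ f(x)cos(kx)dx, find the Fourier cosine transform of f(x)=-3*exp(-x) -3/(k^2 + 1)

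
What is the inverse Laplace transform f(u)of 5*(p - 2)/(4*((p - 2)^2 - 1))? 5*exp(2*u)*cosh(u)/4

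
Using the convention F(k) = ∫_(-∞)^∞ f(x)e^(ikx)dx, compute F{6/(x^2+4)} 3 * pi * exp(-2 * Abs(k))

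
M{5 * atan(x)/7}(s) -5 * pi * sec(pi * s/2)/(14 * s)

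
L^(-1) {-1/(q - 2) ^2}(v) -v*exp(2*v) 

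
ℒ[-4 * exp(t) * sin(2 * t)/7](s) -8/(7 * (s - 1)^2+28)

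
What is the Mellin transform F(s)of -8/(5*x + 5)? -8*pi*csc(pi*s)/5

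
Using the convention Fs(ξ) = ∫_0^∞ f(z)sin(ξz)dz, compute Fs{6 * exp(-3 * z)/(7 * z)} 6 * atan(ξ/3)/7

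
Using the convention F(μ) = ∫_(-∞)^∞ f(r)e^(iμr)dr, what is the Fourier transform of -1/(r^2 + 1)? -pi*exp(-Abs(μ))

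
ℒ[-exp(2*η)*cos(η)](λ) (2 - λ) /((λ - 2) ^2 + 1) 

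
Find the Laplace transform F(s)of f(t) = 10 10/s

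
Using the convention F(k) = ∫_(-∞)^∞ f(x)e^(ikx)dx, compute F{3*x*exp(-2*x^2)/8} 3*sqrt(2)*I*sqrt(pi)*k*exp(-k^2/8)/64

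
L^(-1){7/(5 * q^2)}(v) 7 * v/5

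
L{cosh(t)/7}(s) s/(7*(s^2 - 1))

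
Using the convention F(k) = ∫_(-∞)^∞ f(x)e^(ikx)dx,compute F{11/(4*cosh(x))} 11*pi/(4*cosh(pi*k/2))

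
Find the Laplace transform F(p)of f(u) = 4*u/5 4/(5*p^2)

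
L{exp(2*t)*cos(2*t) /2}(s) (s - 2) /(2*((s - 2) ^2 + 4) ) 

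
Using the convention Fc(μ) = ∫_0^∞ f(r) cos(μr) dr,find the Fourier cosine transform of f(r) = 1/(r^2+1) pi*exp(-μ) /2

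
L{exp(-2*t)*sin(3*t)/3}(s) 1/((s + 2)^2 + 9)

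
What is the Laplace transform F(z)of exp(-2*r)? 1/(z+2)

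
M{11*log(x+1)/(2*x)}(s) -11*pi*csc(pi*s)/(2*s - 2)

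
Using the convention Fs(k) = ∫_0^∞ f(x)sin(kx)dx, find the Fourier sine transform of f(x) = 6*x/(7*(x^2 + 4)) 3*pi*exp(-2*k)/7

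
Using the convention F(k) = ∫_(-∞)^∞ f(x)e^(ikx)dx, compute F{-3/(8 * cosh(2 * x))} -3 * pi/(16 * cosh(pi * k/4))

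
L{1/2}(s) 1/(2*s)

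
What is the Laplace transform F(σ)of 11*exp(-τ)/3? 11/(3*(σ + 1))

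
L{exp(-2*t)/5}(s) 1/(5*(s + 2))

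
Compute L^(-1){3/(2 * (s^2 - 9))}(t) sinh(3 * t)/2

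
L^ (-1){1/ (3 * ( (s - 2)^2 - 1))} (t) exp (2 * t) * sinh (t)/3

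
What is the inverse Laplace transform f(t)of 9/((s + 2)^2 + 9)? 3 * exp(-2 * t) * sin(3 * t)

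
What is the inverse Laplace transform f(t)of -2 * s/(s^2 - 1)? -2 * cosh(t)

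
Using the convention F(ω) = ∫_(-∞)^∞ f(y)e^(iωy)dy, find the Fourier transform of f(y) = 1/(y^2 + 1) pi * exp(-Abs(ω))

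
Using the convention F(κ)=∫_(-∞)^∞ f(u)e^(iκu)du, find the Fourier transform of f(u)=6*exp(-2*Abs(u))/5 24/(5*(κ^2 + 4))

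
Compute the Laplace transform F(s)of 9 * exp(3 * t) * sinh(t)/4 9/(4 * ((s - 3)^2 - 1))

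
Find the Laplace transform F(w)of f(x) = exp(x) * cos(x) (w - 1)/((w - 1)^2 + 1)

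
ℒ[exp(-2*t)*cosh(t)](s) (s+2)/((s+2)^2 - 1)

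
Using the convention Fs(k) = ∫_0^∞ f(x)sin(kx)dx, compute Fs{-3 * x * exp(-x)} -6 * k/(k^2 + 1)^2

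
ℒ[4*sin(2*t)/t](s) 4*atan(2/s)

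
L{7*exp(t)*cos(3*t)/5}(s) 7*(s - 1)/(5*((s - 1)^2+9))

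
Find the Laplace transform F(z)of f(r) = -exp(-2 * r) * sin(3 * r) -3/((z + 2)^2 + 9)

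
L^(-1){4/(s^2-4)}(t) 2 * sinh(2 * t)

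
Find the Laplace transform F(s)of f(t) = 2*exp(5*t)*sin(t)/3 2/(3*((s - 5)^2+1))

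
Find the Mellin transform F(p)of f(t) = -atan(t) pi * sec(pi * p/2)/(2 * p)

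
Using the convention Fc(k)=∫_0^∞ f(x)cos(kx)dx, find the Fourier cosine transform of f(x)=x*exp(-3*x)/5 (9 - k^2)/(5*(k^2 + 9)^2)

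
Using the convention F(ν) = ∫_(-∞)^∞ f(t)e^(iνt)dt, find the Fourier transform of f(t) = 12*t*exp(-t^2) 6*I*sqrt(pi)*ν*exp(-ν^2/4)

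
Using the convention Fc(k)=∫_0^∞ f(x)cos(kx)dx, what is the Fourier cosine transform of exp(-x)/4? 1/(4 * (k^2 + 1))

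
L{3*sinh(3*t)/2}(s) 9/(2*(s^2 - 9))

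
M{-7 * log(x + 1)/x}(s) 7 * pi * csc(pi * s)/(s - 1)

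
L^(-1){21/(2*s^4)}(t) 7*t^3/4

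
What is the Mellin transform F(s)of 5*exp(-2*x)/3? 5*gamma(s)/(3*2^s)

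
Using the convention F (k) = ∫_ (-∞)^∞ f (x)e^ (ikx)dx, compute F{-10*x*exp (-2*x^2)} -5*sqrt (2)*I*sqrt (pi)*k*exp (-k^2/8)/4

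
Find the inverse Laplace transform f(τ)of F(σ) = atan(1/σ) sin(τ)/τ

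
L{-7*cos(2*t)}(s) -7*s/(s^2 + 4)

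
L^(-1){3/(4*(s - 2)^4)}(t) t^3*exp(2*t)/8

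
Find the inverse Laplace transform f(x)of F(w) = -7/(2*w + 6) -7*exp(-3*x)/2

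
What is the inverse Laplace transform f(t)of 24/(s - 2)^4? 4 * t^3 * exp(2 * t)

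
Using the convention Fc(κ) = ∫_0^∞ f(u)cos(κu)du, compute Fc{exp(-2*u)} 2/(κ^2 + 4)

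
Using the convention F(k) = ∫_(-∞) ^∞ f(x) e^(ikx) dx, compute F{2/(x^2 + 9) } 2*pi*exp(-3*Abs(k) ) /3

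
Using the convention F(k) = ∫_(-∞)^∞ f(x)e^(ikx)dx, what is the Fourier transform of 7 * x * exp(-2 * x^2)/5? 7 * sqrt(2) * I * sqrt(pi) * k * exp(-k^2/8)/40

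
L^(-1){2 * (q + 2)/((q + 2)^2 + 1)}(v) 2 * exp(-2 * v) * cos(v)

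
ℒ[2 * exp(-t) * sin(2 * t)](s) 4/((s + 1)^2 + 4)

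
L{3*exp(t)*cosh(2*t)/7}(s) 3*(s - 1)/(7*((s - 1)^2 - 4))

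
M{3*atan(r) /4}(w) -3*pi*sec(pi*w/2) /(8*w) 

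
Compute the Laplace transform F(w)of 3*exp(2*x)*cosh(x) 3*(w - 2)/((w - 2)^2 - 1)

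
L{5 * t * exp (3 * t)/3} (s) 5/ (3 * (s - 3)^2)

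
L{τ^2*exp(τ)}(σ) 2/(σ - 1)^3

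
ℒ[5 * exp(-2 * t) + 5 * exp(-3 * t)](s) 5/(s + 3) + 5/(s + 2)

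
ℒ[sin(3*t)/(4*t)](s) atan(3/s)/4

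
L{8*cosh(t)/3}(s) 8*s/(3*(s^2 - 1))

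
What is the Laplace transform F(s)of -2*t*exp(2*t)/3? -2/(3*(s - 2)^2)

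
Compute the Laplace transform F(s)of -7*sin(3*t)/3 -7/(s^2+9)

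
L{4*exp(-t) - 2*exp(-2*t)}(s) 4/(s+1) - 2/(s+2)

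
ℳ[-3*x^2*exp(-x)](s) -3*gamma(s+2)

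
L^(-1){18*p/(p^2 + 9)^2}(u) 3*u*sin(3*u)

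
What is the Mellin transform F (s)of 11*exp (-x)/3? 11*gamma (s)/3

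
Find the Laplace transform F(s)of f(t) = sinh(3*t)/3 1/(s^2 - 9)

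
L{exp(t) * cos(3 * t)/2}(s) (s - 1)/(2 * ((s - 1)^2 + 9))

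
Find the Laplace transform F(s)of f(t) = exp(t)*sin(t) 1/((s - 1)^2 + 1)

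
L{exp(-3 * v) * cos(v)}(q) (q + 3)/((q + 3)^2 + 1)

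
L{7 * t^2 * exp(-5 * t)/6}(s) 7/(3 * (s + 5)^3)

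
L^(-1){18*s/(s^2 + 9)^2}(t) 3*t*sin(3*t)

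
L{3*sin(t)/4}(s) 3/(4*(s^2+1))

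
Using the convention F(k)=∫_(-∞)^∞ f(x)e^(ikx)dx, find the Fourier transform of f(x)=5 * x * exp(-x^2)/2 5 * I * sqrt(pi) * k * exp(-k^2/4)/4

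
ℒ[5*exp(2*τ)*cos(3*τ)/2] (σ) 5*(σ - 2)/(2*((σ - 2)^2 + 9))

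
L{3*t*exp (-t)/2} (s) 3/ (2*(s + 1)^2)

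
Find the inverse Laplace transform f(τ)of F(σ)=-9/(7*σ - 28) -9*exp(4*τ)/7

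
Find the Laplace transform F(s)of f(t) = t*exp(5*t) (s - 5)^(-2)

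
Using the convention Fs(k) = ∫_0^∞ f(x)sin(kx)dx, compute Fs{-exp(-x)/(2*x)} -atan(k)/2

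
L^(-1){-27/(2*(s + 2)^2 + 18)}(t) -9*exp(-2*t)*sin(3*t)/2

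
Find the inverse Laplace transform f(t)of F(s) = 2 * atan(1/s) 2 * sin(t)/t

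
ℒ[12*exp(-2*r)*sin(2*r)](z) 24/((z + 2)^2 + 4)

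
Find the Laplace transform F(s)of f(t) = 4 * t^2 8/s^3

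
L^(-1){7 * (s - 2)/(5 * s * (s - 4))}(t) 7 * exp(2 * t) * cosh(2 * t)/5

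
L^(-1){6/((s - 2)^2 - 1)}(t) 6*exp(2*t)*sinh(t)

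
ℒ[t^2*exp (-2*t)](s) 2/ (s + 2)^3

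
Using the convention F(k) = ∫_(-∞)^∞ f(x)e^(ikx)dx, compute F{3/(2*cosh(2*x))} 3*pi/(4*cosh(pi*k/4))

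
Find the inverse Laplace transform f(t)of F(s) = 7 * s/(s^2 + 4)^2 7 * t * sin(2 * t)/4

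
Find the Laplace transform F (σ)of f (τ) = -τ -1/σ^2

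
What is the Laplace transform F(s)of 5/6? 5/(6*s)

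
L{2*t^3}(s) 12/s^4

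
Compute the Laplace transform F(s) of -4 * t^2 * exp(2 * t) -8/(s - 2) ^3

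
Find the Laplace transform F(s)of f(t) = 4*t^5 480/s^6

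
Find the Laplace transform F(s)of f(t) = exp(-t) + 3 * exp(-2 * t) 3/(s + 2) + 1/(s + 1)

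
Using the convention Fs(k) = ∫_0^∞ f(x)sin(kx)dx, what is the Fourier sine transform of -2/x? -pi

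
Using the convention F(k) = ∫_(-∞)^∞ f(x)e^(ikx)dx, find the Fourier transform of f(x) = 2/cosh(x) 2*pi/cosh(pi*k/2)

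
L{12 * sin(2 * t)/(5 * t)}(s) 12 * atan(2/s)/5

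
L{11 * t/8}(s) 11/(8 * s^2)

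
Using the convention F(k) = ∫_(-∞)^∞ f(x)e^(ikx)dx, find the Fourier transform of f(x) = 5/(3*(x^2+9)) 5*pi*exp(-3*Abs(k))/9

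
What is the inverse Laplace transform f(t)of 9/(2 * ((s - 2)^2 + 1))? 9 * exp(2 * t) * sin(t)/2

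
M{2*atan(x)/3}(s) -pi*sec(pi*s/2)/(3*s)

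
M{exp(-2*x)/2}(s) gamma(s)/(2*2^s)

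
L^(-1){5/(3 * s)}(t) 5/3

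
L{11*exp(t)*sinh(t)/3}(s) 11/(3*s*(s - 2))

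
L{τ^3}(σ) 6/σ^4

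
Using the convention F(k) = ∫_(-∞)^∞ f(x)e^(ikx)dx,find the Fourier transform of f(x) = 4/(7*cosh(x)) 4*pi/(7*cosh(pi*k/2))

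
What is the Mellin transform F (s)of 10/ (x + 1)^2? -10*pi*(s - 1)/sin (pi*s)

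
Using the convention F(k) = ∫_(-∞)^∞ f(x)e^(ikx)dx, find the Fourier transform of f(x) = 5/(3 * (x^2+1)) 5 * pi * exp(-Abs(k))/3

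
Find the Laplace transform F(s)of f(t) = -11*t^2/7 -22/(7*s^3)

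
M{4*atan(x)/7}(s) -2*pi*sec(pi*s/2)/(7*s)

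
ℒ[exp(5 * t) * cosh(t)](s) (s - 5)/((s - 5)^2-1)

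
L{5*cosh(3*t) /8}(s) 5*s/(8*(s^2 - 9) ) 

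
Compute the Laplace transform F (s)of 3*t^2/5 6/ (5*s^3)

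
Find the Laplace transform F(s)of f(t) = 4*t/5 4/(5*s^2)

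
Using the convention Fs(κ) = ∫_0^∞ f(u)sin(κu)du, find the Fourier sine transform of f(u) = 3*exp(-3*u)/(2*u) 3*atan(κ/3)/2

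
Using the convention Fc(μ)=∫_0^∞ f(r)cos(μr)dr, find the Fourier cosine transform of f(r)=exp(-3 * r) 3/(μ^2 + 9)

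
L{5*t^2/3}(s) 10/(3*s^3) 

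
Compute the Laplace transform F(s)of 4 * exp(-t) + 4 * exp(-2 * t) 4/(s + 1) + 4/(s + 2)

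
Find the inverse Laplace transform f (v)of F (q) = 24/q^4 4*v^3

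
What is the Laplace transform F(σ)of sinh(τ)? 1/(σ^2-1)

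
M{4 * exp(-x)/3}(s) 4 * gamma(s)/3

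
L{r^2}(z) 2/z^3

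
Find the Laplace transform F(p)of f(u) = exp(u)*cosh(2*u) (p - 1)/((p - 1)^2 - 4)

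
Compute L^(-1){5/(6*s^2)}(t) 5*t/6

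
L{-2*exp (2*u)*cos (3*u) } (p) 2*(2 - p) / ( (p - 2) ^2 + 9) 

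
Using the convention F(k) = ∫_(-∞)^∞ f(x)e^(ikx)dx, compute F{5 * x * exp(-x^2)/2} 5 * I * sqrt(pi) * k * exp(-k^2/4)/4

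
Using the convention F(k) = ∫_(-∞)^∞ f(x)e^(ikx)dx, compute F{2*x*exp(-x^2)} I*sqrt(pi)*k*exp(-k^2/4)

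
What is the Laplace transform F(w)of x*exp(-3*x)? (w + 3)^(-2)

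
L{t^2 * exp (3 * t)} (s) 2/ (s - 3)^3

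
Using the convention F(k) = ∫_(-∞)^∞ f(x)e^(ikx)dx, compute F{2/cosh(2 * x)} pi/cosh(pi * k/4)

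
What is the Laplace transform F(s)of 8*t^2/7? 16/(7*s^3)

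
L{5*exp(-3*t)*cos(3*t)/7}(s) 5*(s+3)/(7*((s+3)^2+9))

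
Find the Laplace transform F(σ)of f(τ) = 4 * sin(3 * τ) 12/(σ^2 + 9)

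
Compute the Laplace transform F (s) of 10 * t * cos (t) 10 * (s^2-1) / (s^2 + 1) ^2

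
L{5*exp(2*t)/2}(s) 5/(2*(s - 2))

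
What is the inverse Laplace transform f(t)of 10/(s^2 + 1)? 10*sin(t)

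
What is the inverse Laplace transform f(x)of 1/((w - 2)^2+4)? exp(2 * x) * sin(2 * x)/2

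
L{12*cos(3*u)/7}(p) 12*p/(7*(p^2 + 9))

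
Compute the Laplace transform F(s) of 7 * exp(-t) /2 7/(2 * (s + 1) ) 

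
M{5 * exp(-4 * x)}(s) 5 * gamma(s)/4^s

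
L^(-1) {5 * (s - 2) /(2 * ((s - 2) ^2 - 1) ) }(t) 5 * exp(2 * t) * cosh(t) /2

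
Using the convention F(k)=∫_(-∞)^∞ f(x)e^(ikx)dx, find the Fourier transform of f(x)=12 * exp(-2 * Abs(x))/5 48/(5 * (k^2 + 4))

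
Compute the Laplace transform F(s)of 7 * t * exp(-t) 7/(s + 1)^2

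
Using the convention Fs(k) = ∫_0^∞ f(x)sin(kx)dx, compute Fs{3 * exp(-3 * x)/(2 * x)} 3 * atan(k/3)/2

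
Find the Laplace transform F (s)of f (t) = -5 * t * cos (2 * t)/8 5 * (4 - s^2)/ (8 * (s^2 + 4)^2)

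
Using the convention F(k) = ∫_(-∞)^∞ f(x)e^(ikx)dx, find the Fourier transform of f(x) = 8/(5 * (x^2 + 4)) 4 * pi * exp(-2 * Abs(k))/5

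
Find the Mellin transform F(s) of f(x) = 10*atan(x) -5*pi*sec(pi*s/2) /s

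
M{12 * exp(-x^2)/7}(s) 6 * gamma(s/2)/7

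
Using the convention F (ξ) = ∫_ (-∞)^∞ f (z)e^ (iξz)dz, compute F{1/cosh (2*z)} pi/ (2*cosh (pi*ξ/4))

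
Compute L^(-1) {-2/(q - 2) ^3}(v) -v^2*exp(2*v) 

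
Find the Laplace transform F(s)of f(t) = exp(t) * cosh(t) (s - 1)/(s * (s - 2))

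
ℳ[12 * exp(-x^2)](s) 6 * gamma(s/2)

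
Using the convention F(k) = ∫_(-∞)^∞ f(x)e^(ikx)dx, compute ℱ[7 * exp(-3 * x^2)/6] 7 * sqrt(3) * sqrt(pi) * exp(-k^2/12)/18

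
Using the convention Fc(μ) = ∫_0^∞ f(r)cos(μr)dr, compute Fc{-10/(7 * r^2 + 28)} -5 * pi * exp(-2 * μ)/14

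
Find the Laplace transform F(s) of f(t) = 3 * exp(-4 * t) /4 3/(4 * (s + 4) ) 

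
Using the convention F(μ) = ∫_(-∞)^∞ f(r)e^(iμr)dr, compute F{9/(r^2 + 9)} 3*pi*exp(-3*Abs(μ))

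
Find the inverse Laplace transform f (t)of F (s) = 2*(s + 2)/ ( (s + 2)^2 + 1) 2*exp (-2*t)*cos (t)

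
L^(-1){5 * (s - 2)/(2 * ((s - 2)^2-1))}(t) 5 * exp(2 * t) * cosh(t)/2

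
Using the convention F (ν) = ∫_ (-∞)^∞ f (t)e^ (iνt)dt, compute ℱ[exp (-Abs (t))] 2/ (ν^2 + 1)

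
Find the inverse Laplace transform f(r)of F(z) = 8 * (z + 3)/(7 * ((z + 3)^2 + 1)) 8 * exp(-3 * r) * cos(r)/7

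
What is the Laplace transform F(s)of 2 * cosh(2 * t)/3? 2 * s/(3 * (s^2 - 4))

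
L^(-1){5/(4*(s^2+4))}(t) 5*sin(2*t)/8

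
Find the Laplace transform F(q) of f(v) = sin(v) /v atan(1/q) 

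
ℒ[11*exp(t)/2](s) 11/(2*(s - 1))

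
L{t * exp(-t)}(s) (s + 1)^(-2)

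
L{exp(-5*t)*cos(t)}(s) (s + 5)/((s + 5)^2 + 1)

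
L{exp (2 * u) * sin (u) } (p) 1/ ( (p - 2) ^2 + 1) 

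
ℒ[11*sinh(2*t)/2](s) 11/(s^2-4)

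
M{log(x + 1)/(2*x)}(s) -pi*csc(pi*s)/(2*s - 2)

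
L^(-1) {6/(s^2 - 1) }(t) 6*sinh(t) 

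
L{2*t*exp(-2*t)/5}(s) 2/(5*(s + 2)^2)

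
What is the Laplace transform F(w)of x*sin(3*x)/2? 3*w/(w^2 + 9)^2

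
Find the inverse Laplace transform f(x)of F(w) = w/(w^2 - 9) cosh(3*x)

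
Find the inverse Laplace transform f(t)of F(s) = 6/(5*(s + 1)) 6*exp(-t)/5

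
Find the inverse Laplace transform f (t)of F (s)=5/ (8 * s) 5/8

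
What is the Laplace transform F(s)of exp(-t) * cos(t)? (s + 1)/((s + 1)^2 + 1)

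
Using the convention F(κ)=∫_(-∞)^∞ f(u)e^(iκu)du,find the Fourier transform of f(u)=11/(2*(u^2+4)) 11*pi*exp(-2*Abs(κ))/4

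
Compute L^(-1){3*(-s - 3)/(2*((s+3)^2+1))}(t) -3*exp(-3*t)*cos(t)/2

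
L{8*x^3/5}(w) 48/(5*w^4) 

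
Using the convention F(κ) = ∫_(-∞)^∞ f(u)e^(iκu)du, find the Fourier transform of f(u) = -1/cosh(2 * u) -pi/(2 * cosh(pi * κ/4))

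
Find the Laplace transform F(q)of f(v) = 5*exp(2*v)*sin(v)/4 5/(4*((q - 2)^2 + 1))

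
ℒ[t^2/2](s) s^(-3)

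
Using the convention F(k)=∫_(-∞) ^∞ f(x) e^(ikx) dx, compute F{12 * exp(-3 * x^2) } 4 * sqrt(3) * sqrt(pi) * exp(-k^2/12) 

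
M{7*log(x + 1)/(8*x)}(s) -7*pi*csc(pi*s)/(8*s - 8)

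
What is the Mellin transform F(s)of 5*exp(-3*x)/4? 5*gamma(s)/(4*3^s)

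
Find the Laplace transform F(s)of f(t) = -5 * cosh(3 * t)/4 -5 * s/(4 * s^2 - 36)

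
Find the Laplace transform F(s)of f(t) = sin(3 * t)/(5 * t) atan(3/s)/5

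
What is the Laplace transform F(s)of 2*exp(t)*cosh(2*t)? 2*(s - 1)/((s - 1)^2 - 4)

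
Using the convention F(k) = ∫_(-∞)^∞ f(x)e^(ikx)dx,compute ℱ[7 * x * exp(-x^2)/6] 7 * I * sqrt(pi) * k * exp(-k^2/4)/12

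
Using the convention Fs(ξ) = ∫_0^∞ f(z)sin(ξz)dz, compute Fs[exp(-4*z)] ξ/(ξ^2 + 16)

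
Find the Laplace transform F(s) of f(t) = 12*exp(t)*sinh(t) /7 12/(7*s*(s - 2) ) 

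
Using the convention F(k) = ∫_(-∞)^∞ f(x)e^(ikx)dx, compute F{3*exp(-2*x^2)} 3*sqrt(2)*sqrt(pi)*exp(-k^2/8)/2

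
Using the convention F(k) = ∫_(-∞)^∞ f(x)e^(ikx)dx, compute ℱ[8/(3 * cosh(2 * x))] 4 * pi/(3 * cosh(pi * k/4))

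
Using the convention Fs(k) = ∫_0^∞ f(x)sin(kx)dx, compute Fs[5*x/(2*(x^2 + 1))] 5*pi*exp(-k)/4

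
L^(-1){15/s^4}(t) 5*t^3/2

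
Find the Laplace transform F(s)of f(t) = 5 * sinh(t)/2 5/(2 * (s^2 - 1))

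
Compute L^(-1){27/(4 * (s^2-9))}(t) 9 * sinh(3 * t)/4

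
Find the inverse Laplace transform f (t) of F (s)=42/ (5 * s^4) 7 * t^3/5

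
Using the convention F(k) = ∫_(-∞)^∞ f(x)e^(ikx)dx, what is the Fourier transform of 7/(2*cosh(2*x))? 7*pi/(4*cosh(pi*k/4))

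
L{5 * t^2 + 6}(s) 6/s + 10/s^3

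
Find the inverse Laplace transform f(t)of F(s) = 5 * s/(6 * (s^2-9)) 5 * cosh(3 * t)/6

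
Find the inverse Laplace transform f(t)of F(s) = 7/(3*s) 7/3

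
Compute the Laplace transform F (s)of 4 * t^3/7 24/ (7 * s^4)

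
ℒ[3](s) 3/s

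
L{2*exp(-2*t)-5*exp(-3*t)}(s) 2/(s + 2)-5/(s + 3)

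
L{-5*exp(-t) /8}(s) -5/(8*s+8) 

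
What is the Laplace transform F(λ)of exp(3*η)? 1/(λ - 3)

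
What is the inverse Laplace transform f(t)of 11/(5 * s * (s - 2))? 11 * exp(t) * sinh(t)/5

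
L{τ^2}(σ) 2/σ^3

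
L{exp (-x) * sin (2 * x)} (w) 2/ ( (w + 1)^2 + 4)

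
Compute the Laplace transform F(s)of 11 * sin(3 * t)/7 33/(7 * (s^2 + 9))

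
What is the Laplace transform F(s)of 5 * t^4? 120/s^5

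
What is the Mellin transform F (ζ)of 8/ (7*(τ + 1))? 8*pi*csc (pi*ζ)/7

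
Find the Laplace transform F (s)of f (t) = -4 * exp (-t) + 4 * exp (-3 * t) 4/ (s + 3) - 4/ (s + 1)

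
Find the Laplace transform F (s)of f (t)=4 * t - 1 4/s^2 - 1/s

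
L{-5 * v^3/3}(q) -10/q^4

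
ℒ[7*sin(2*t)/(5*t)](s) 7*atan(2/s)/5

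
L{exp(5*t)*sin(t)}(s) 1/((s - 5)^2 + 1)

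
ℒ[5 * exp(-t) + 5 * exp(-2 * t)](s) 5/(s + 1) + 5/(s + 2)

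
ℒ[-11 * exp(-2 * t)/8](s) -11/(8 * s+16)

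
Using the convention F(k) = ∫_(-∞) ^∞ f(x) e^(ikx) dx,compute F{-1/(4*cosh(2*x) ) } -pi/(8*cosh(pi*k/4) ) 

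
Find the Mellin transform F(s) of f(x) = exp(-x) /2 gamma(s) /2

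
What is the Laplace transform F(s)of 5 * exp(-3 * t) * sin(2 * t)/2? 5/((s + 3)^2 + 4)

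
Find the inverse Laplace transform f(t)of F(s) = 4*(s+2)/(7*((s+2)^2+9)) 4*exp(-2*t)*cos(3*t)/7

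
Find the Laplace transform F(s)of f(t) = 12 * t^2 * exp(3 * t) 24/(s - 3)^3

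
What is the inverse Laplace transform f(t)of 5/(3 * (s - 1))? 5 * exp(t)/3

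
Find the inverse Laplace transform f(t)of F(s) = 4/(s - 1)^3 2 * t^2 * exp(t)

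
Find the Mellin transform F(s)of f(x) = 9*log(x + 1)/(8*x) -9*pi*csc(pi*s)/(8*s - 8)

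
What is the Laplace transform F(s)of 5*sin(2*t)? 10/(s^2+4)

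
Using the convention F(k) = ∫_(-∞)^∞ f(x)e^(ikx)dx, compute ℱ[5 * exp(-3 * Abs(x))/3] 10/(k^2 + 9)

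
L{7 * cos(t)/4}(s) 7 * s/(4 * (s^2 + 1))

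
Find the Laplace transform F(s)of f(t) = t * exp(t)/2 1/(2 * (s - 1)^2)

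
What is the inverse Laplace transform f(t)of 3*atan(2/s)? 3*sin(2*t)/t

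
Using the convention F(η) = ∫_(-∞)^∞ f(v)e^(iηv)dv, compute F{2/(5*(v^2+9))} 2*pi*exp(-3*Abs(η))/15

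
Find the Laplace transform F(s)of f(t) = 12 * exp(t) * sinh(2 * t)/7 24/(7 * ((s - 1)^2-4))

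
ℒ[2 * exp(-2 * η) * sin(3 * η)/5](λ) 6/(5 * ((λ + 2)^2 + 9))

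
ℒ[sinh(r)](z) 1/(z^2 - 1)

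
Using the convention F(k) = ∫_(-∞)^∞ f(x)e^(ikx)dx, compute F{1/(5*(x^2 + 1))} pi*exp(-Abs(k))/5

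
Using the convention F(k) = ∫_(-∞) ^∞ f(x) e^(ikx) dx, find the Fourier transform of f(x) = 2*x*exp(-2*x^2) sqrt(2)*I*sqrt(pi)*k*exp(-k^2/8) /4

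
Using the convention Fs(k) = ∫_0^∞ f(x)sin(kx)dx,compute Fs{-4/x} -2*pi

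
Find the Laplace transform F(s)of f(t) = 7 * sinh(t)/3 7/(3 * (s^2 - 1))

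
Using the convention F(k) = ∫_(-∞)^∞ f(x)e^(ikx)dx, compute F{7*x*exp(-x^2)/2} 7*I*sqrt(pi)*k*exp(-k^2/4)/4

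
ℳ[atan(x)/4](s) -pi * sec(pi * s/2)/(8 * s)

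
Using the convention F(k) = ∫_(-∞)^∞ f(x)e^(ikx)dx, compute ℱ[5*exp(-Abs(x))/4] 5/(2*(k^2 + 1))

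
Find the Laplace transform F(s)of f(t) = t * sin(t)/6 s/(3 * (s^2 + 1)^2)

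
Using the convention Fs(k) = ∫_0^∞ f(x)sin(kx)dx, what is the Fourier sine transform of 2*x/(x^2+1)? pi*exp(-k)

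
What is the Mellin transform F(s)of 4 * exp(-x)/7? 4 * gamma(s)/7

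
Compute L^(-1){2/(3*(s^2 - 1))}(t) 2*sinh(t)/3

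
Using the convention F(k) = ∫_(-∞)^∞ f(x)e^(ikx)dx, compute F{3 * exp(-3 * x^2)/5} sqrt(3) * sqrt(pi) * exp(-k^2/12)/5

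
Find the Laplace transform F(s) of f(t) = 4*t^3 24/s^4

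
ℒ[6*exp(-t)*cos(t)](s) 6*(s + 1)/((s + 1)^2 + 1)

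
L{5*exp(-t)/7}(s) 5/(7*(s + 1))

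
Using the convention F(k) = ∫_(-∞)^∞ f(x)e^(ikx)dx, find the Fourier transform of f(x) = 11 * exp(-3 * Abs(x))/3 22/(k^2 + 9)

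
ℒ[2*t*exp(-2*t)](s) 2/(s + 2)^2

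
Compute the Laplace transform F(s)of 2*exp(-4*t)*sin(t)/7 2/(7*((s + 4)^2 + 1))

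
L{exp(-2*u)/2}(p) 1/(2*(p + 2))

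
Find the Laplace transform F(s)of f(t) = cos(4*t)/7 s/(7*(s^2+16))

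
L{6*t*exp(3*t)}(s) 6/(s - 3)^2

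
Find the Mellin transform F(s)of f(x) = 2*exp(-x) 2*gamma(s)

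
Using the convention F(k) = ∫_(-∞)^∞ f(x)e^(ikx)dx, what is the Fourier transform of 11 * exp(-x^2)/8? 11 * sqrt(pi) * exp(-k^2/4)/8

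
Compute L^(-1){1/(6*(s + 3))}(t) exp(-3*t)/6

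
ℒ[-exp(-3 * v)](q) -1/(q + 3)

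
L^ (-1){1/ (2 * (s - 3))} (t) exp (3 * t)/2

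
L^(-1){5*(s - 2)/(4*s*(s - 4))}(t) 5*exp(2*t)*cosh(2*t)/4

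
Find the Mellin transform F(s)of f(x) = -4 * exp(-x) -4 * gamma(s)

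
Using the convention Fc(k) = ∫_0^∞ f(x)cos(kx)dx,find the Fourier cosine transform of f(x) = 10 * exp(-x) 10/(k^2+1)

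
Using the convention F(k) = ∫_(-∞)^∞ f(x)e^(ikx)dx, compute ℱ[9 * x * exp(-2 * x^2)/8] 9 * sqrt(2) * I * sqrt(pi) * k * exp(-k^2/8)/64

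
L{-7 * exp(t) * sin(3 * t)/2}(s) -21/(2 * (s - 1)^2 + 18)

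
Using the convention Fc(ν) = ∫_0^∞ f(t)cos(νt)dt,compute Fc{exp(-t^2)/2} sqrt(pi)*exp(-ν^2/4)/4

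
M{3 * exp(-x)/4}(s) 3 * gamma(s)/4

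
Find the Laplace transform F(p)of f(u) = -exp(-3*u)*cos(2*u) (-p - 3)/((p + 3)^2 + 4)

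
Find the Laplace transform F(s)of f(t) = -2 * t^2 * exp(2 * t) -4/(s - 2)^3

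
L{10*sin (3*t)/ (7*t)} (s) 10*atan (3/s)/7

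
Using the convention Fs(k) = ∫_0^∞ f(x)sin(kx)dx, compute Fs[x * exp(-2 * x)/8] k/(2 * (k^2+4)^2)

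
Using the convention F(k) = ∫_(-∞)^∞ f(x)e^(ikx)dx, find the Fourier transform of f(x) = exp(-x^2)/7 sqrt(pi) * exp(-k^2/4)/7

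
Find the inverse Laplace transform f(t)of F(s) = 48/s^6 2*t^5/5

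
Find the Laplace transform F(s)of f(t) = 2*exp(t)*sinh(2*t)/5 4/(5*((s - 1)^2-4))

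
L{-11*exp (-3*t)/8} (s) -11/ (8*s + 24)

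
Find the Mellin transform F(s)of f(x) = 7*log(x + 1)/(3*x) -7*pi*csc(pi*s)/(3*s - 3)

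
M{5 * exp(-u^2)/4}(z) 5 * gamma(z/2)/8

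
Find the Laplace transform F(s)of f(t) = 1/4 1/(4 * s)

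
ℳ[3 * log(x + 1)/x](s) -3 * pi * csc(pi * s)/(s - 1)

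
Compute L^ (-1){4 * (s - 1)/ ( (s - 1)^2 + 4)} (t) 4 * exp (t) * cos (2 * t)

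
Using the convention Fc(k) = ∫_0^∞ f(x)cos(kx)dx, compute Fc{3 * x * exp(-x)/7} 3 * (1 - k^2)/(7 * (k^2 + 1)^2)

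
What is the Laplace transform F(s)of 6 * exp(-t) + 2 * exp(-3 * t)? 6/(s + 1) + 2/(s + 3)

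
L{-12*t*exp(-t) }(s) -12/(s + 1) ^2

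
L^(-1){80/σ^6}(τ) 2*τ^5/3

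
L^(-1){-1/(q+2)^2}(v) -v*exp(-2*v)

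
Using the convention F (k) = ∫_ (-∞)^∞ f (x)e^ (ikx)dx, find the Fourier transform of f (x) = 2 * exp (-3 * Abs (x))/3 4/ (k^2 + 9)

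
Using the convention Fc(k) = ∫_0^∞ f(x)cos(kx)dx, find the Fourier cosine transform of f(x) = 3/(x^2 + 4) 3*pi*exp(-2*k)/4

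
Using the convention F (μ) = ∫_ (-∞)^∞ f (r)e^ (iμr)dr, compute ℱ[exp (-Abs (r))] 2/ (μ^2 + 1)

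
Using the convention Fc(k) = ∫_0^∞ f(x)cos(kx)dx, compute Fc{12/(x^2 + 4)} 3*pi*exp(-2*k)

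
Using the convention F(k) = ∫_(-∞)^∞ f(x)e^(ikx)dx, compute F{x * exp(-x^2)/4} I * sqrt(pi) * k * exp(-k^2/4)/8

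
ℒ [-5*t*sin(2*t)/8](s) -5*s/(2*(s^2 + 4)^2)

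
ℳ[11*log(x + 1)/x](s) -11*pi*csc(pi*s)/(s - 1)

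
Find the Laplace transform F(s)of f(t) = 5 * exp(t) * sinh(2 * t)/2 5/((s - 1)^2-4)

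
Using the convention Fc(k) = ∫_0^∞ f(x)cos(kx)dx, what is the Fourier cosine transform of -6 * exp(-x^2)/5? -3 * sqrt(pi) * exp(-k^2/4)/5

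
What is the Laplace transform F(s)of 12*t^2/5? 24/(5*s^3)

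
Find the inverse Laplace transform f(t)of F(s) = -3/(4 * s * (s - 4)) -3 * exp(2 * t) * sinh(2 * t)/8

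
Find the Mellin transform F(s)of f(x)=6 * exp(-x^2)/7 3 * gamma(s/2)/7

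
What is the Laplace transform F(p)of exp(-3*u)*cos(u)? (p + 3)/((p + 3)^2 + 1)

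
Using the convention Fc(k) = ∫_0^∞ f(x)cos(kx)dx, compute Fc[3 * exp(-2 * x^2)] 3 * sqrt(2) * sqrt(pi) * exp(-k^2/8)/4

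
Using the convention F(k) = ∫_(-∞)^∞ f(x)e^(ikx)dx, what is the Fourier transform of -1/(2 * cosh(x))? -pi/(2 * cosh(pi * k/2))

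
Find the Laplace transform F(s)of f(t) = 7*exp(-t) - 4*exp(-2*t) 7/(s + 1) - 4/(s + 2)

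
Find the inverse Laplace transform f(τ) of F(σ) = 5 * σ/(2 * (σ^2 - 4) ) 5 * cosh(2 * τ) /2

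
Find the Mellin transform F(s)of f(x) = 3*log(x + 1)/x -3*pi*csc(pi*s)/(s - 1)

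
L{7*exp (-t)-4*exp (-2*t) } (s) 7/ (s + 1)-4/ (s + 2) 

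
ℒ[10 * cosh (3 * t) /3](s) 10 * s/ (3 * (s^2 - 9) ) 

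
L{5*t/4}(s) 5/(4*s^2) 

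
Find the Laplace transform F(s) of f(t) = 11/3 11/(3 * s) 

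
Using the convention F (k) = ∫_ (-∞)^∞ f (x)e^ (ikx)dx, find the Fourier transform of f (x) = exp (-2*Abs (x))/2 2/ (k^2 + 4)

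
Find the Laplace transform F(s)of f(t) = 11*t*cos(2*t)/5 11*(s^2-4)/(5*(s^2 + 4)^2)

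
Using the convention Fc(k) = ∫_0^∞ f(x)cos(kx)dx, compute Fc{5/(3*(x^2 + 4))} 5*pi*exp(-2*k)/12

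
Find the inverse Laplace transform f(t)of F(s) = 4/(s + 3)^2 4*t*exp(-3*t)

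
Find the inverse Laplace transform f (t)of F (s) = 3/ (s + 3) 3*exp (-3*t)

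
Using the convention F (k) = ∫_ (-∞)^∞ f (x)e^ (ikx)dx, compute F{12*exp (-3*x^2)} 4*sqrt (3)*sqrt (pi)*exp (-k^2/12)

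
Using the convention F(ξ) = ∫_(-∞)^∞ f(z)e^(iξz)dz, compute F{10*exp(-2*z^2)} 5*sqrt(2)*sqrt(pi)*exp(-ξ^2/8)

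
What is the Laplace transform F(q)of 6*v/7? 6/(7*q^2)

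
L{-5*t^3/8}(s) -15/(4*s^4)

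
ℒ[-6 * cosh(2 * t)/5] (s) -6 * s/(5 * s^2 - 20)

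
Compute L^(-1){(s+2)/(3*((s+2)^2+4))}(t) exp(-2*t)*cos(2*t)/3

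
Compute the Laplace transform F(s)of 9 9/s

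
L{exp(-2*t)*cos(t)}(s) (s + 2)/((s + 2)^2 + 1)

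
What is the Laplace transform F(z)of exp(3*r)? 1/(z - 3)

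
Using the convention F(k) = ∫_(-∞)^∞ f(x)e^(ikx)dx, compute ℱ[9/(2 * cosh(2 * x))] 9 * pi/(4 * cosh(pi * k/4))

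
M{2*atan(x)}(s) -pi*sec(pi*s/2)/s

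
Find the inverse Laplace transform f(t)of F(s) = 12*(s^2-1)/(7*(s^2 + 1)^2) 12*t*cos(t)/7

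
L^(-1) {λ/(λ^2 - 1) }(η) cosh(η) 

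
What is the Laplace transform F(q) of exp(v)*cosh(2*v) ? (q - 1) /((q - 1) ^2-4) 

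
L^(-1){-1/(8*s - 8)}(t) -exp(t)/8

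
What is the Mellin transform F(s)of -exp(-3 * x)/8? -gamma(s)/(8 * 3^s)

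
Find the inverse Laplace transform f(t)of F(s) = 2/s 2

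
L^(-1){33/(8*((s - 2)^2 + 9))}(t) 11*exp(2*t)*sin(3*t)/8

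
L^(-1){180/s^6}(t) 3 * t^5/2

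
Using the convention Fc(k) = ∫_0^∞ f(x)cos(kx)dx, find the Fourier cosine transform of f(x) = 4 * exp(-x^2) 2 * sqrt(pi) * exp(-k^2/4)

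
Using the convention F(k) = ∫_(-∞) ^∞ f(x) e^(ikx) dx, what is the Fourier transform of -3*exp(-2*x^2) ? -3*sqrt(2)*sqrt(pi)*exp(-k^2/8) /2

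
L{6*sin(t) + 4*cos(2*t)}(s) 6/(s^2 + 1) + 4*s/(s^2 + 4)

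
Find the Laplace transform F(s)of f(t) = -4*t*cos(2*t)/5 4*(4 - s^2)/(5*(s^2 + 4)^2)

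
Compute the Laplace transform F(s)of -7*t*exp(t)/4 -7/(4*(s - 1)^2)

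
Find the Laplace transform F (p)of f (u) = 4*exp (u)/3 4/ (3*(p - 1))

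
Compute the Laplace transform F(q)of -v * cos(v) (1 - q^2)/(q^2 + 1)^2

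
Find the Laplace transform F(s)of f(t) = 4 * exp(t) 4/(s - 1)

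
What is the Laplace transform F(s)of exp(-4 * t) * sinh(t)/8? 1/(8 * ((s + 4)^2 - 1))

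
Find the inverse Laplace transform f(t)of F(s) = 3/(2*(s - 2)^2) 3*t*exp(2*t)/2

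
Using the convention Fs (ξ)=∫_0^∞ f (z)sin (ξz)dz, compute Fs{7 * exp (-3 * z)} 7 * ξ/ (ξ^2 + 9)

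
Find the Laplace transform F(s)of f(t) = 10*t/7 10/(7*s^2)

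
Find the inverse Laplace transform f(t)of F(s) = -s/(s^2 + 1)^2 -t * sin(t)/2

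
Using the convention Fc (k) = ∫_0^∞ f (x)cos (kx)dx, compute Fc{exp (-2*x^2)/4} sqrt (2)*sqrt (pi)*exp (-k^2/8)/16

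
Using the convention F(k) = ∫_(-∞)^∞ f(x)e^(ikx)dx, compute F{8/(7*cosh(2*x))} 4*pi/(7*cosh(pi*k/4))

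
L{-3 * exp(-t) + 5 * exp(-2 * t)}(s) 5/(s + 2) - 3/(s + 1)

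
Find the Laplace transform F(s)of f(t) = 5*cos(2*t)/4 5*s/(4*(s^2 + 4))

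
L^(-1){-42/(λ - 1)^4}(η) -7*η^3*exp(η)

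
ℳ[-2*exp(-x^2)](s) -gamma(s/2)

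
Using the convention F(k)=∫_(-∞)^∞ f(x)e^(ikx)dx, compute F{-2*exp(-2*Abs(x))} -8/(k^2 + 4)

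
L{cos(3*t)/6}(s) s/(6*(s^2 + 9))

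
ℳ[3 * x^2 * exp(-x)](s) 3 * gamma(s + 2)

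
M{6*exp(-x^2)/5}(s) 3*gamma(s/2)/5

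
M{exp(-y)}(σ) gamma(σ)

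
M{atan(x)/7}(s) -pi*sec(pi*s/2)/(14*s)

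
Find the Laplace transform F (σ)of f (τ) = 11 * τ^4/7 264/ (7 * σ^5)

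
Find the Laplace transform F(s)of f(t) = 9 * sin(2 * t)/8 9/(4 * (s^2 + 4))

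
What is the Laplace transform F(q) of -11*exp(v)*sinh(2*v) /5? -22/(5*(q - 1) ^2 - 20) 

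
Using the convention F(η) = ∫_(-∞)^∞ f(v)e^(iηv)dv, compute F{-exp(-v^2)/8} -sqrt(pi) * exp(-η^2/4)/8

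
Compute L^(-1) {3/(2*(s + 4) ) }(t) 3*exp(-4*t) /2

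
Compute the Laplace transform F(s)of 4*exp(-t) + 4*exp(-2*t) 4/(s + 1) + 4/(s + 2)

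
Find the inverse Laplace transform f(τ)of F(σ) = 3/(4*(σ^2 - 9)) sinh(3*τ)/4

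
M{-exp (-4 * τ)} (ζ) -gamma (ζ)/4^ζ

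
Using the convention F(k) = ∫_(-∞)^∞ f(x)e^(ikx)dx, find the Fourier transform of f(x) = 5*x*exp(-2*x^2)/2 5*sqrt(2)*I*sqrt(pi)*k*exp(-k^2/8)/16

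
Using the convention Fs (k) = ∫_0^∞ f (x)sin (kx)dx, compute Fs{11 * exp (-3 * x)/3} 11 * k/ (3 * (k^2 + 9))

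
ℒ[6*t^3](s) 36/s^4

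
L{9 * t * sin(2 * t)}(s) 36 * s/(s^2 + 4)^2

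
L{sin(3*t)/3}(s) 1/(s^2 + 9)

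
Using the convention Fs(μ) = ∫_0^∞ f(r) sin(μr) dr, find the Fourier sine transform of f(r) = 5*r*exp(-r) 10*μ/(μ^2 + 1) ^2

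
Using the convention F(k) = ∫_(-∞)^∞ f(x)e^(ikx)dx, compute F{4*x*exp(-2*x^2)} sqrt(2)*I*sqrt(pi)*k*exp(-k^2/8)/2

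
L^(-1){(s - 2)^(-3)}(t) t^2*exp(2*t)/2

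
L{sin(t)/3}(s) 1/(3 * (s^2+1))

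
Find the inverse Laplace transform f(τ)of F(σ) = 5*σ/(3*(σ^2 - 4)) 5*cosh(2*τ)/3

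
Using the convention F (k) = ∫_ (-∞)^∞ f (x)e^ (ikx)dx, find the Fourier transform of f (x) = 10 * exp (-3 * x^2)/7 10 * sqrt (3) * sqrt (pi) * exp (-k^2/12)/21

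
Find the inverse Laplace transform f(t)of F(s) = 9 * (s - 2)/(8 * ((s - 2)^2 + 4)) 9 * exp(2 * t) * cos(2 * t)/8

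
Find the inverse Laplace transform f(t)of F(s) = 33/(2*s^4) 11*t^3/4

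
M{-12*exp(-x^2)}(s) -6*gamma(s/2)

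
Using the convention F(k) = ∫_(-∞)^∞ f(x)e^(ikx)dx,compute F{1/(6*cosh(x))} pi/(6*cosh(pi*k/2))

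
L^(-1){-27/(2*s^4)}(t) -9*t^3/4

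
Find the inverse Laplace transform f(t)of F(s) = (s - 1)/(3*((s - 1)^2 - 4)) exp(t)*cosh(2*t)/3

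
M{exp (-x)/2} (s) gamma (s)/2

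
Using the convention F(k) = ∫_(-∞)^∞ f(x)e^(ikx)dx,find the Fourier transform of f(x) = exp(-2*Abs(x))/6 2/(3*(k^2 + 4))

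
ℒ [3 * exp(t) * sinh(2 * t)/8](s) 3/(4 * ((s - 1)^2 - 4))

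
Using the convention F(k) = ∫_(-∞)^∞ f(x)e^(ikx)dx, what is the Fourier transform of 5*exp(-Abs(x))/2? 5/(k^2 + 1)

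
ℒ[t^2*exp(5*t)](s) 2/(s - 5)^3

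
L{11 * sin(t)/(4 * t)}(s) 11 * atan(1/s)/4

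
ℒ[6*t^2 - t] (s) 12/s^3 - 1/s^2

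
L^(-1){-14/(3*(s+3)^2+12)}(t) -7*exp(-3*t)*sin(2*t)/3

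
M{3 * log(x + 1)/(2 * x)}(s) -3 * pi * csc(pi * s)/(2 * s - 2)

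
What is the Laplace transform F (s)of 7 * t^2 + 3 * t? 14/s^3 + 3/s^2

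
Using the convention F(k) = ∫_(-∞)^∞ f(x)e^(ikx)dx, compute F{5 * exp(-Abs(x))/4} 5/(2 * (k^2 + 1))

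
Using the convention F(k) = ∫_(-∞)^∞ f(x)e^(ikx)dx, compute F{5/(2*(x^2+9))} 5*pi*exp(-3*Abs(k))/6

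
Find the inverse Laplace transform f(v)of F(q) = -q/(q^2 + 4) -cos(2 * v)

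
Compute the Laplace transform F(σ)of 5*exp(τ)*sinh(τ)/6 5/(6*σ*(σ - 2))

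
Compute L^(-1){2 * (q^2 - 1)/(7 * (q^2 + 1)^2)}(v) 2 * v * cos(v)/7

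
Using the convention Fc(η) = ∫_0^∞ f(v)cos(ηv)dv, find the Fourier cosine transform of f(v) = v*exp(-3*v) (9 - η^2)/(η^2 + 9)^2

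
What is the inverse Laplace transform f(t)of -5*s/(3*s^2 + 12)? -5*cos(2*t)/3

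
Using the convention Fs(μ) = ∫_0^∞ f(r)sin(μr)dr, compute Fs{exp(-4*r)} μ/(μ^2+16)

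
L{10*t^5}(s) 1200/s^6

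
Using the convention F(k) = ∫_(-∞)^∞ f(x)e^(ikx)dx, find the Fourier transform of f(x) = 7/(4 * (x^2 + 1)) 7 * pi * exp(-Abs(k))/4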